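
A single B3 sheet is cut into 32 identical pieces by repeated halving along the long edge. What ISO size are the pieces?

32 = 2^5, so 5 halving steps.
B3 → B4 → … → B8 after 5 steps.

B8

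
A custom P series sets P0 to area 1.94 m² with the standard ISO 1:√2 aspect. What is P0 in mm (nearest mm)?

Let the short side be w mm. Then w · w√2 = 1.94 m² = 1,940,000 mm².
w² = 1,940,000/√2, so w ≈ 1171.2 mm; long side = w√2 ≈ 1656.4 mm.

1171 × 1656 mm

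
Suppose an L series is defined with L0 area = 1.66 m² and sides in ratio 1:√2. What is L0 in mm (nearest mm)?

1083 × 1532 mm

Let the short side be w mm. Then w · w√2 = 1.66 m² = 1,660,000 mm².
w² = 1,660,000/√2, so w ≈ 1083.4 mm; long side = w√2 ≈ 1532.2 mm.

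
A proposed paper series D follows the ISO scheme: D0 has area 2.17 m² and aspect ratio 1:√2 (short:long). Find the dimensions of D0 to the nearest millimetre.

Let the short side be w mm. Then w · w√2 = 2.17 m² = 2,170,000 mm².
w² = 2,170,000/√2, so w ≈ 1238.7 mm; long side = w√2 ≈ 1751.8 mm.

1239 × 1752 mm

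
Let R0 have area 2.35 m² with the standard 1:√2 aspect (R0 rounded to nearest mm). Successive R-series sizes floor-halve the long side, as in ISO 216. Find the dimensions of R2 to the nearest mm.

Let R0's short side be w mm. w · w√2 = 2.35 m² = 2,350,000 mm², so w ≈ 1289.1 mm and w√2 ≈ 1823.0 mm → R0 = 1289 × 1823 mm.
R1: ⌊1823/2⌋ × 1289 = 911 × 1289 mm
R2: ⌊1289/2⌋ × 911 = 644 × 911 mm

644 × 911 mm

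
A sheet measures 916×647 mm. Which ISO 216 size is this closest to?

Aspect ratio 916/647 ≈ 1.416 — close to the ISO √2 ≈ 1.414.
In the C-series (envelope sizes, between A and B): C1 = 648 × 917 mm.
Off by 2 mm total — nearest standard size.

C1 (648 × 917 mm)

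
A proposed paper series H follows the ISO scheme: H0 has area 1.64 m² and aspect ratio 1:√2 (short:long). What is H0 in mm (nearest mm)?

1077 × 1523 mm

Let the short side be w mm. Then w · w√2 = 1.64 m² = 1,640,000 mm².
w² = 1,640,000/√2, so w ≈ 1076.9 mm; long side = w√2 ≈ 1522.9 mm.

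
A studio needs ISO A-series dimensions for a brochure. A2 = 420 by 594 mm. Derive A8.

A3: ⌊594/2⌋ × 420 = 297 × 420 mm
A4: ⌊420/2⌋ × 297 = 210 × 297 mm
A5: ⌊297/2⌋ × 210 = 148 × 210 mm
A6: ⌊210/2⌋ × 148 = 105 × 148 mm
A7: ⌊148/2⌋ × 105 = 74 × 105 mm
A8: ⌊105/2⌋ × 74 = 52 × 74 mm

52 × 74 mm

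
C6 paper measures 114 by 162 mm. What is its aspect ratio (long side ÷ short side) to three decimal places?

1.421

162 / 114 = 1.421
ISO 216 targets √2 ≈ 1.414; the +0.007 deviation is from mm rounding.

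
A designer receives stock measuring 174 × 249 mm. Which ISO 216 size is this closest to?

B5 (176 × 250 mm)

Aspect ratio 249/174 ≈ 1.431 (ISO target is √2 ≈ 1.414).
In the B-series (B0 = 1000 × 1414 mm): B5 = 176 × 250 mm.
Off by 3 mm total — nearest standard size.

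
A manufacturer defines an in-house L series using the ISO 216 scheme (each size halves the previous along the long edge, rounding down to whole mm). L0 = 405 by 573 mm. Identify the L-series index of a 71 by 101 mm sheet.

L5

L0: 405 × 573 mm
L1: 286 × 405 mm
L2: 202 × 286 mm
L3: 143 × 202 mm
L4: 101 × 143 mm
L5: 71 × 101 mm
L6: 50 × 71 mm
→ matches L5.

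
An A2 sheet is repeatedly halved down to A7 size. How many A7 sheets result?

A2 = 420 × 594 mm; A7 = 74 × 105 mm.
Each halving step doubles the count; 5 steps from A2 to A7.
2^5 = 32.

32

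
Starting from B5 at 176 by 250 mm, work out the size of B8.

B6: ⌊250/2⌋ × 176 = 125 × 176 mm
B7: ⌊176/2⌋ × 125 = 88 × 125 mm
B8: ⌊125/2⌋ × 88 = 62 × 88 mm

62 × 88 mm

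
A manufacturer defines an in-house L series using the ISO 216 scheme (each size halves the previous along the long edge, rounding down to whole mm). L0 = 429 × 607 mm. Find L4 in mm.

L1: ⌊607/2⌋ × 429 = 303 × 429 mm
L2: ⌊429/2⌋ × 303 = 214 × 303 mm
L3: ⌊303/2⌋ × 214 = 151 × 214 mm
L4: ⌊214/2⌋ × 151 = 107 × 151 mm

107 × 151 mm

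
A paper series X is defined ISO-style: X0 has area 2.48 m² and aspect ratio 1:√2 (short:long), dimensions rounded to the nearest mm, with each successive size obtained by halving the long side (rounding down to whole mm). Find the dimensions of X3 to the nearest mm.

Let X0's short side be w mm. w · w√2 = 2.48 m² = 2,480,000 mm², so w ≈ 1324.2 mm and w√2 ≈ 1872.8 mm → X0 = 1324 × 1873 mm.
X1: ⌊1873/2⌋ × 1324 = 936 × 1324 mm
X2: ⌊1324/2⌋ × 936 = 662 × 936 mm
X3: ⌊936/2⌋ × 662 = 468 × 662 mm

468 × 662 mm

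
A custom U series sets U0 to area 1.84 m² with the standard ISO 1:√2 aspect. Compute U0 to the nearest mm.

1141 × 1613 mm

Let the short side be w mm. Then w · w√2 = 1.84 m² = 1,840,000 mm².
w² = 1,840,000/√2, so w ≈ 1140.6 mm; long side = w√2 ≈ 1613.1 mm.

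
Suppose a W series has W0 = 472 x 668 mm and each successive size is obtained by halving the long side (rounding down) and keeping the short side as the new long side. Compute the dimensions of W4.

118 × 167 mm

W1 = 334 × 472 mm (from W0 by 1 halving).
W2: ⌊472/2⌋ × 334 = 236 × 334 mm
W3: ⌊334/2⌋ × 236 = 167 × 236 mm
W4: ⌊236/2⌋ × 167 = 118 × 167 mm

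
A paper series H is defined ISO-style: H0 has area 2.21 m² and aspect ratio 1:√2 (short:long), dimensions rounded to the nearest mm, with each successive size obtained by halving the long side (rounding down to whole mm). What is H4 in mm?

Let H0's short side be w mm. w · w√2 = 2.21 m² = 2,210,000 mm², so w ≈ 1250.1 mm and w√2 ≈ 1767.9 mm → H0 = 1250 × 1768 mm.
H1: ⌊1768/2⌋ × 1250 = 884 × 1250 mm
H2: ⌊1250/2⌋ × 884 = 625 × 884 mm
H3: ⌊884/2⌋ × 625 = 442 × 625 mm
H4: ⌊625/2⌋ × 442 = 312 × 442 mm

312 × 442 mm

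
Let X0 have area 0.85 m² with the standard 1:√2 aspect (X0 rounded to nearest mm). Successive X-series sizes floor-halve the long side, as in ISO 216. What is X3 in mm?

Let X0's short side be w mm. w · w√2 = 0.85 m² = 850,000 mm², so w ≈ 775.3 mm and w√2 ≈ 1096.4 mm → X0 = 775 × 1096 mm.
X1: ⌊1096/2⌋ × 775 = 548 × 775 mm
X2: ⌊775/2⌋ × 548 = 387 × 548 mm
X3: ⌊548/2⌋ × 387 = 274 × 387 mm

274 × 387 mm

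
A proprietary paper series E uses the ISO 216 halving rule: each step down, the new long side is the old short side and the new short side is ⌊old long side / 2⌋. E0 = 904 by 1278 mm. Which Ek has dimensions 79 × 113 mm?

E0: 904 × 1278 mm
E1: 639 × 904 mm
E2: 452 × 639 mm
E3: 319 × 452 mm
E4: 226 × 319 mm
E5: 159 × 226 mm
E6: 113 × 159 mm
E7: 79 × 113 mm
E8: 56 × 79 mm
→ matches E7.

E7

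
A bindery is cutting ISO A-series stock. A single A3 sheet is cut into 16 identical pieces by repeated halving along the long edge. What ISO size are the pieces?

A7

16 = 2^4, so 4 halving steps.
A3 → A4 → … → A7 after 4 steps.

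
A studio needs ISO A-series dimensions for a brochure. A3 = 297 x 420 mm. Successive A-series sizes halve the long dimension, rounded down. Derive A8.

52 × 74 mm

A4: ⌊420/2⌋ × 297 = 210 × 297 mm
A5: ⌊297/2⌋ × 210 = 148 × 210 mm
A6: ⌊210/2⌋ × 148 = 105 × 148 mm
A7: ⌊148/2⌋ × 105 = 74 × 105 mm
A8: ⌊105/2⌋ × 74 = 52 × 74 mm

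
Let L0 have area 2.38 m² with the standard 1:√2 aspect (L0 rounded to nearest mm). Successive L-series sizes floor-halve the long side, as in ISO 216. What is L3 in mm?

Let L0's short side be w mm. w · w√2 = 2.38 m² = 2,380,000 mm², so w ≈ 1297.3 mm and w√2 ≈ 1834.6 mm → L0 = 1297 × 1835 mm.
L1: ⌊1835/2⌋ × 1297 = 917 × 1297 mm
L2: ⌊1297/2⌋ × 917 = 648 × 917 mm
L3: ⌊917/2⌋ × 648 = 458 × 648 mm

458 × 648 mm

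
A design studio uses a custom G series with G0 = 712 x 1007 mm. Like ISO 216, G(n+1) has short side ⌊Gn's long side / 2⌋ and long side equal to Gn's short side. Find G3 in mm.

251 × 356 mm

G1: ⌊1007/2⌋ × 712 = 503 × 712 mm
G2: ⌊712/2⌋ × 503 = 356 × 503 mm
G3: ⌊503/2⌋ × 356 = 251 × 356 mm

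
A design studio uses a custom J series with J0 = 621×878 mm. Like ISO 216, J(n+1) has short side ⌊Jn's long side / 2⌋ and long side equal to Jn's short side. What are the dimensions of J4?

J1: ⌊878/2⌋ × 621 = 439 × 621 mm
J2: ⌊621/2⌋ × 439 = 310 × 439 mm
J3: ⌊439/2⌋ × 310 = 219 × 310 mm
J4: ⌊310/2⌋ × 219 = 155 × 219 mm

155 × 219 mm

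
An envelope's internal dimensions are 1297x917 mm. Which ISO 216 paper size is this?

Aspect ratio 1297/917 ≈ 1.414 — close to the ISO √2 ≈ 1.414.
In the C-series (envelope sizes, between A and B): C0 = 917 × 1297 mm.

C0 (917 × 1297 mm)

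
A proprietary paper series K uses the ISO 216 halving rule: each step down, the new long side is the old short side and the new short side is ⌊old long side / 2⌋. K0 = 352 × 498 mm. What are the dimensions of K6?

K1: ⌊498/2⌋ × 352 = 249 × 352 mm
K2: ⌊352/2⌋ × 249 = 176 × 249 mm
K3: ⌊249/2⌋ × 176 = 124 × 176 mm
K4: ⌊176/2⌋ × 124 = 88 × 124 mm
K5: ⌊124/2⌋ × 88 = 62 × 88 mm
K6: ⌊88/2⌋ × 62 = 44 × 62 mm

44 × 62 mm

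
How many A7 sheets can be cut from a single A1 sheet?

64

Each ISO step halves the sheet: 1 × A1 → 2 × A2 → 4 × A3 → 8 × A4 → …
From A1 to A7 is 6 halving steps: 2^6 = 64.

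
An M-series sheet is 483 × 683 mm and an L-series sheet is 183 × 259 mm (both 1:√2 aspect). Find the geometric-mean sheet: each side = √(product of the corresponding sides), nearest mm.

297 × 421 mm

Short side: √(483 · 183) = √88389 ≈ 297.3 → 297 mm
Long side: √(683 · 259) = √176897 ≈ 420.6 → 421 mm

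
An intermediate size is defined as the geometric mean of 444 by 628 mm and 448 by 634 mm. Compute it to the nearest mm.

446 × 631 mm

Short side: √(444 · 448) = √198912 ≈ 446.0 → 446 mm
Long side: √(628 · 634) = √398152 ≈ 631.0 → 631 mm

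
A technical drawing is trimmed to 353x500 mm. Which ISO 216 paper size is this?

Aspect ratio 500/353 ≈ 1.416 — close to the ISO √2 ≈ 1.414.
In the B-series (B0 = 1000 × 1414 mm): B3 = 353 × 500 mm.

B3 (353 × 500 mm)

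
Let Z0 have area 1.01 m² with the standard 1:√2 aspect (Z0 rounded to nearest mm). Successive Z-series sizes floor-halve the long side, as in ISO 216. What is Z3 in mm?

298 × 422 mm

Let Z0's short side be w mm. w · w√2 = 1.01 m² = 1,010,000 mm², so w ≈ 845.1 mm and w√2 ≈ 1195.1 mm → Z0 = 845 × 1195 mm.
Z1: ⌊1195/2⌋ × 845 = 597 × 845 mm
Z2: ⌊845/2⌋ × 597 = 422 × 597 mm
Z3: ⌊597/2⌋ × 422 = 298 × 422 mm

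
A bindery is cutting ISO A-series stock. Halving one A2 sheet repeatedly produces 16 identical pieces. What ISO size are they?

16 = 2^4, so 4 halving steps.
A2 → A3 → … → A6 after 4 steps.

A6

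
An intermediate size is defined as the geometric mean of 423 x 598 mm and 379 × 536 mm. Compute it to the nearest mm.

400 × 566 mm

Short side: √(423 · 379) = √160317 ≈ 400.4 → 400 mm
Long side: √(598 · 536) = √320528 ≈ 566.2 → 566 mm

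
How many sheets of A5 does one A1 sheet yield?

16

Each ISO step halves the sheet: 1 × A1 → 2 × A2 → 4 × A3 → 8 × A4 → …
From A1 to A5 is 4 halving steps: 2^4 = 16.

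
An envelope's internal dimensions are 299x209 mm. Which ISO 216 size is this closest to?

Aspect ratio 299/209 ≈ 1.431 (ISO target is √2 ≈ 1.414).
In the A-series (A0 area = 1 m²): A4 = 210 × 297 mm.
Off by 3 mm total — nearest standard size.

A4 (210 × 297 mm)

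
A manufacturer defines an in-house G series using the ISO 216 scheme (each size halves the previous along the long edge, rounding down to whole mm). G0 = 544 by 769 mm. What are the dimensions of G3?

G1: ⌊769/2⌋ × 544 = 384 × 544 mm
G2: ⌊544/2⌋ × 384 = 272 × 384 mm
G3: ⌊384/2⌋ × 272 = 192 × 272 mm

192 × 272 mm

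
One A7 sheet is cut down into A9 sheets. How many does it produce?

A7 = 74 × 105 mm; A9 = 37 × 52 mm.
Each halving step doubles the count; 2 steps from A7 to A9.
2^2 = 4.

4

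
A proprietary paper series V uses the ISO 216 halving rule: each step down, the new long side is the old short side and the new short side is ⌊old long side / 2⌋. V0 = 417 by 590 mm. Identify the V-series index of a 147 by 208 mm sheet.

V0: 417 × 590 mm
V1: 295 × 417 mm
V2: 208 × 295 mm
V3: 147 × 208 mm
V4: 104 × 147 mm
→ matches V3.

V3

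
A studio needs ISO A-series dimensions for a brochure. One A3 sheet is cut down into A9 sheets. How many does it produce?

A3 = 297 × 420 mm; A9 = 37 × 52 mm.
Each halving step doubles the count; 6 steps from A3 to A9.
2^6 = 64.

64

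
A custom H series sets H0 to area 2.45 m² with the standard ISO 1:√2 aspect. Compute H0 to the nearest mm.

1316 × 1861 mm

Let the short side be w mm. Then w · w√2 = 2.45 m² = 2,450,000 mm².
w² = 2,450,000/√2, so w ≈ 1316.2 mm; long side = w√2 ≈ 1861.4 mm.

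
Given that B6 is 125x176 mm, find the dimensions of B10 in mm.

B7: ⌊176/2⌋ × 125 = 88 × 125 mm
B8: ⌊125/2⌋ × 88 = 62 × 88 mm
B9: ⌊88/2⌋ × 62 = 44 × 62 mm
B10: ⌊62/2⌋ × 44 = 31 × 44 mm

31 × 44 mm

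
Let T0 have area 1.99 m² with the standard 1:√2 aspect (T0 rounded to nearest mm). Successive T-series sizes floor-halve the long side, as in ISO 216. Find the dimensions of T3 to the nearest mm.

419 × 593 mm

Let T0's short side be w mm. w · w√2 = 1.99 m² = 1,990,000 mm², so w ≈ 1186.2 mm and w√2 ≈ 1677.6 mm → T0 = 1186 × 1678 mm.
T1: ⌊1678/2⌋ × 1186 = 839 × 1186 mm
T2: ⌊1186/2⌋ × 839 = 593 × 839 mm
T3: ⌊839/2⌋ × 593 = 419 × 593 mm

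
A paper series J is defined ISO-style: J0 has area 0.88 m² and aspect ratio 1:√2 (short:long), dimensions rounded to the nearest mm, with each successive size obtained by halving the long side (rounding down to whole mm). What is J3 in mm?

Let J0's short side be w mm. w · w√2 = 0.88 m² = 880,000 mm², so w ≈ 788.8 mm and w√2 ≈ 1115.6 mm → J0 = 789 × 1116 mm.
J1: ⌊1116/2⌋ × 789 = 558 × 789 mm
J2: ⌊789/2⌋ × 558 = 394 × 558 mm
J3: ⌊558/2⌋ × 394 = 279 × 394 mm

279 × 394 mm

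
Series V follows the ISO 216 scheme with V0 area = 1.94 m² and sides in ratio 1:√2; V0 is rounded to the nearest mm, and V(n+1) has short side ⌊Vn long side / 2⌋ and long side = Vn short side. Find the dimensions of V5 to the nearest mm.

207 × 292 mm

Let V0's short side be w mm. w · w√2 = 1.94 m² = 1,940,000 mm², so w ≈ 1171.2 mm and w√2 ≈ 1656.4 mm → V0 = 1171 × 1656 mm.
V1: ⌊1656/2⌋ × 1171 = 828 × 1171 mm
V2: ⌊1171/2⌋ × 828 = 585 × 828 mm
V3: ⌊828/2⌋ × 585 = 414 × 585 mm
V4: ⌊585/2⌋ × 414 = 292 × 414 mm
V5: ⌊414/2⌋ × 292 = 207 × 292 mm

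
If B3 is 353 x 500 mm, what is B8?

B4: ⌊500/2⌋ × 353 = 250 × 353 mm
B5: ⌊353/2⌋ × 250 = 176 × 250 mm
B6: ⌊250/2⌋ × 176 = 125 × 176 mm
B7: ⌊176/2⌋ × 125 = 88 × 125 mm
B8: ⌊125/2⌋ × 88 = 62 × 88 mm

62 × 88 mm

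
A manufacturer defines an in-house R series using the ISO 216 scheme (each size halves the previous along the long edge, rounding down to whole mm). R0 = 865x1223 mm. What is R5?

152 × 216 mm

R1 = 611 × 865 mm (from R0 by 1 halving).
R2: ⌊865/2⌋ × 611 = 432 × 611 mm
R3: ⌊611/2⌋ × 432 = 305 × 432 mm
R4: ⌊432/2⌋ × 305 = 216 × 305 mm
R5: ⌊305/2⌋ × 216 = 152 × 216 mm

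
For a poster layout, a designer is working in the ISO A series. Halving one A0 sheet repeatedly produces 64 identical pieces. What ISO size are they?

64 = 2^6, so 6 halving steps.
A0 → A1 → … → A6 after 6 steps.

A6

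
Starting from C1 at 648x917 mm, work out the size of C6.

114 × 162 mm

C2: ⌊917/2⌋ × 648 = 458 × 648 mm
C3: ⌊648/2⌋ × 458 = 324 × 458 mm
C4: ⌊458/2⌋ × 324 = 229 × 324 mm
C5: ⌊324/2⌋ × 229 = 162 × 229 mm
C6: ⌊229/2⌋ × 162 = 114 × 162 mm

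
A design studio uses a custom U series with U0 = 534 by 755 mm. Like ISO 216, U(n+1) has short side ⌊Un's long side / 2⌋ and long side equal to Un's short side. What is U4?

U1 = 377 × 534 mm (from U0 by 1 halving).
U2: ⌊534/2⌋ × 377 = 267 × 377 mm
U3: ⌊377/2⌋ × 267 = 188 × 267 mm
U4: ⌊267/2⌋ × 188 = 133 × 188 mm

133 × 188 mm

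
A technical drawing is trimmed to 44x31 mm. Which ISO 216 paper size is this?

B10 (31 × 44 mm)

Aspect ratio 44/31 ≈ 1.419 — close to the ISO √2 ≈ 1.414.
In the B-series (B0 = 1000 × 1414 mm): B10 = 31 × 44 mm.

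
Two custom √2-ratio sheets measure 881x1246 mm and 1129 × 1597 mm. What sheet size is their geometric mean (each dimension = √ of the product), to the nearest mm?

997 × 1411 mm

Short side: √(881 · 1129) = √994649 ≈ 997.3 → 997 mm
Long side: √(1246 · 1597) = √1989862 ≈ 1410.6 → 1411 mm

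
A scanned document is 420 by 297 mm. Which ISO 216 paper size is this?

A3 (297 × 420 mm)

Aspect ratio 420/297 ≈ 1.414 — close to the ISO √2 ≈ 1.414.
In the A-series (A0 area = 1 m²): A3 = 297 × 420 mm.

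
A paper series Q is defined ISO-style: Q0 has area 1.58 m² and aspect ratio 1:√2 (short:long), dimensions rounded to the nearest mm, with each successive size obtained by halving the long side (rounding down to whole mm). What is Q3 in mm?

373 × 528 mm

Let Q0's short side be w mm. w · w√2 = 1.58 m² = 1,580,000 mm², so w ≈ 1057.0 mm and w√2 ≈ 1494.8 mm → Q0 = 1057 × 1495 mm.
Q1: ⌊1495/2⌋ × 1057 = 747 × 1057 mm
Q2: ⌊1057/2⌋ × 747 = 528 × 747 mm
Q3: ⌊747/2⌋ × 528 = 373 × 528 mm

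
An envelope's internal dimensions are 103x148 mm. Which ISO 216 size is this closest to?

A6 (105 × 148 mm)

Aspect ratio 148/103 ≈ 1.437 (ISO target is √2 ≈ 1.414).
In the A-series (A0 area = 1 m²): A6 = 105 × 148 mm.
Off by 2 mm total — nearest standard size.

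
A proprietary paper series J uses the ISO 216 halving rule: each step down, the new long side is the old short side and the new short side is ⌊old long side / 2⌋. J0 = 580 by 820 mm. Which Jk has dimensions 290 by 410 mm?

J2

J0: 580 × 820 mm
J1: 410 × 580 mm
J2: 290 × 410 mm
J3: 205 × 290 mm
→ matches J2.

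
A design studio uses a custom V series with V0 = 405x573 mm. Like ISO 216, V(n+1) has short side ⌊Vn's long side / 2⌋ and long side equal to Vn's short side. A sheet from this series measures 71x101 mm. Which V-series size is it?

V5

V0: 405 × 573 mm
V1: 286 × 405 mm
V2: 202 × 286 mm
V3: 143 × 202 mm
V4: 101 × 143 mm
V5: 71 × 101 mm
V6: 50 × 71 mm
→ matches V5.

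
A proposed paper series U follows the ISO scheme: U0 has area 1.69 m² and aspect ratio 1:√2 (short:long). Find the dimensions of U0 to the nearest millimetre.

Let the short side be w mm. Then w · w√2 = 1.69 m² = 1,690,000 mm².
w² = 1,690,000/√2, so w ≈ 1093.2 mm; long side = w√2 ≈ 1546.0 mm.

1093 × 1546 mm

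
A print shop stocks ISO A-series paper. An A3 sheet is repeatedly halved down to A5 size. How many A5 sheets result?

4

Each ISO step halves the sheet: 1 × A3 → 2 × A4 → 4 × A5
From A3 to A5 is 2 halving steps: 2^2 = 4.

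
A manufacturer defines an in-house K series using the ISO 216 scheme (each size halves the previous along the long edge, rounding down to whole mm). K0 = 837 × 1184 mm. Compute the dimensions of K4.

209 × 296 mm

K1: ⌊1184/2⌋ × 837 = 592 × 837 mm
K2: ⌊837/2⌋ × 592 = 418 × 592 mm
K3: ⌊592/2⌋ × 418 = 296 × 418 mm
K4: ⌊418/2⌋ × 296 = 209 × 296 mm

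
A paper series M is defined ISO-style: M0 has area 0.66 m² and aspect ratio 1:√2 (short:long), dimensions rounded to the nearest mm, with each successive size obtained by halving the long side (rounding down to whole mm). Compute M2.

Let M0's short side be w mm. w · w√2 = 0.66 m² = 660,000 mm², so w ≈ 683.1 mm and w√2 ≈ 966.1 mm → M0 = 683 × 966 mm.
M1: ⌊966/2⌋ × 683 = 483 × 683 mm
M2: ⌊683/2⌋ × 483 = 341 × 483 mm

341 × 483 mm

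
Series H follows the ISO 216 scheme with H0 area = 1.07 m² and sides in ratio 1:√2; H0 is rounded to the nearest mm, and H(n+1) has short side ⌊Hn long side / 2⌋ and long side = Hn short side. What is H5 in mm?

Let H0's short side be w mm. w · w√2 = 1.07 m² = 1,070,000 mm², so w ≈ 869.8 mm and w√2 ≈ 1230.1 mm → H0 = 870 × 1230 mm.
H1: ⌊1230/2⌋ × 870 = 615 × 870 mm
H2: ⌊870/2⌋ × 615 = 435 × 615 mm
H3: ⌊615/2⌋ × 435 = 307 × 435 mm
H4: ⌊435/2⌋ × 307 = 217 × 307 mm
H5: ⌊307/2⌋ × 217 = 153 × 217 mm

153 × 217 mm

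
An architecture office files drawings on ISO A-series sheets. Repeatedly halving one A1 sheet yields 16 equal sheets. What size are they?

16 = 2^4, so 4 halving steps.
A1 → A2 → … → A5 after 4 steps.

A5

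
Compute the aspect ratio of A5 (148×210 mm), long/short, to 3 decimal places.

210 / 148 = 1.419
ISO 216 targets √2 ≈ 1.414; the +0.005 deviation is from mm rounding.

1.419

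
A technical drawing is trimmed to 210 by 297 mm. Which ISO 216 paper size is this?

Aspect ratio 297/210 ≈ 1.414 — close to the ISO √2 ≈ 1.414.
In the A-series (A0 area = 1 m²): A4 = 210 × 297 mm.

A4 (210 × 297 mm)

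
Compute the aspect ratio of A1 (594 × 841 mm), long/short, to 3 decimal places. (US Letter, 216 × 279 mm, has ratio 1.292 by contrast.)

1.416

841 / 594 = 1.416
ISO 216 targets √2 ≈ 1.414; the +0.002 deviation is from mm rounding.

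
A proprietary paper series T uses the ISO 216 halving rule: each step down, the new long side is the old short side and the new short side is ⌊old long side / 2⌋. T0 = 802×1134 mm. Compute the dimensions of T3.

283 × 401 mm

T1: ⌊1134/2⌋ × 802 = 567 × 802 mm
T2: ⌊802/2⌋ × 567 = 401 × 567 mm
T3: ⌊567/2⌋ × 401 = 283 × 401 mm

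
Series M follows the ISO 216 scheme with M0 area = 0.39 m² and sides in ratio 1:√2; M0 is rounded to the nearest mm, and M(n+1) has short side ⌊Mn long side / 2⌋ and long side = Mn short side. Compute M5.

92 × 131 mm

Let M0's short side be w mm. w · w√2 = 0.39 m² = 390,000 mm², so w ≈ 525.1 mm and w√2 ≈ 742.7 mm → M0 = 525 × 743 mm.
M1: ⌊743/2⌋ × 525 = 371 × 525 mm
M2: ⌊525/2⌋ × 371 = 262 × 371 mm
M3: ⌊371/2⌋ × 262 = 185 × 262 mm
M4: ⌊262/2⌋ × 185 = 131 × 185 mm
M5: ⌊185/2⌋ × 131 = 92 × 131 mm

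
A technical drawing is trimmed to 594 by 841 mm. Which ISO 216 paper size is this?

Aspect ratio 841/594 ≈ 1.416 — close to the ISO √2 ≈ 1.414.
In the A-series (A0 area = 1 m²): A1 = 594 × 841 mm.

A1 (594 × 841 mm)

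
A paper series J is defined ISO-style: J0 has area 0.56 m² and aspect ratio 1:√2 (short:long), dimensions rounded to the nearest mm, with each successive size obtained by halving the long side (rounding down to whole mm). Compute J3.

Let J0's short side be w mm. w · w√2 = 0.56 m² = 560,000 mm², so w ≈ 629.3 mm and w√2 ≈ 889.9 mm → J0 = 629 × 890 mm.
J1: ⌊890/2⌋ × 629 = 445 × 629 mm
J2: ⌊629/2⌋ × 445 = 314 × 445 mm
J3: ⌊445/2⌋ × 314 = 222 × 314 mm

222 × 314 mm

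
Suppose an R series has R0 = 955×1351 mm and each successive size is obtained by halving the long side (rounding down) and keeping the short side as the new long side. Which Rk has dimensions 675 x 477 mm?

R0: 955 × 1351 mm
R1: 675 × 955 mm
R2: 477 × 675 mm
R3: 337 × 477 mm
→ matches R2.

R2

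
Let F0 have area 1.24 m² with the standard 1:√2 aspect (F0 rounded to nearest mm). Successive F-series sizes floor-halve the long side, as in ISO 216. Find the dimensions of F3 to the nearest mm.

Let F0's short side be w mm. w · w√2 = 1.24 m² = 1,240,000 mm², so w ≈ 936.4 mm and w√2 ≈ 1324.2 mm → F0 = 936 × 1324 mm.
F1: ⌊1324/2⌋ × 936 = 662 × 936 mm
F2: ⌊936/2⌋ × 662 = 468 × 662 mm
F3: ⌊662/2⌋ × 468 = 331 × 468 mm

331 × 468 mm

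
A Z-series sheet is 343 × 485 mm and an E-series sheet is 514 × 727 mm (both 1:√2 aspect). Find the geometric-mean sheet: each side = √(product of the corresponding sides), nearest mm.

Short side: √(343 · 514) = √176302 ≈ 419.9 → 420 mm
Long side: √(485 · 727) = √352595 ≈ 593.8 → 594 mm

420 × 594 mm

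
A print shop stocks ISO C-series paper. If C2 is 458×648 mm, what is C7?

C3: ⌊648/2⌋ × 458 = 324 × 458 mm
C4: ⌊458/2⌋ × 324 = 229 × 324 mm
C5: ⌊324/2⌋ × 229 = 162 × 229 mm
C6: ⌊229/2⌋ × 162 = 114 × 162 mm
C7: ⌊162/2⌋ × 114 = 81 × 114 mm

81 × 114 mm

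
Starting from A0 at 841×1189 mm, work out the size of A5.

148 × 210 mm

A1: ⌊1189/2⌋ × 841 = 594 × 841 mm
A2: ⌊841/2⌋ × 594 = 420 × 594 mm
A3: ⌊594/2⌋ × 420 = 297 × 420 mm
A4: ⌊420/2⌋ × 297 = 210 × 297 mm
A5: ⌊297/2⌋ × 210 = 148 × 210 mm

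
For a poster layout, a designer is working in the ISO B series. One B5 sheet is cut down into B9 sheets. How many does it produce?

Each ISO step halves the sheet: 1 × B5 → 2 × B6 → 4 × B7 → 8 × B8 → …
From B5 to B9 is 4 halving steps: 2^4 = 16.

16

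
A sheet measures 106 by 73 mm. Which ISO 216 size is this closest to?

Aspect ratio 106/73 ≈ 1.452 (ISO target is √2 ≈ 1.414).
In the A-series (A0 area = 1 m²): A7 = 74 × 105 mm.
Off by 2 mm total — nearest standard size.

A7 (74 × 105 mm)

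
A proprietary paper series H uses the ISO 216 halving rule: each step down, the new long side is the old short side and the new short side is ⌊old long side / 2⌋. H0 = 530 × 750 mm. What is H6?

66 × 93 mm

H1 = 375 × 530 mm (from H0 by 1 halving).
H2: ⌊530/2⌋ × 375 = 265 × 375 mm
H3: ⌊375/2⌋ × 265 = 187 × 265 mm
H4: ⌊265/2⌋ × 187 = 132 × 187 mm
H5: ⌊187/2⌋ × 132 = 93 × 132 mm
H6: ⌊132/2⌋ × 93 = 66 × 93 mm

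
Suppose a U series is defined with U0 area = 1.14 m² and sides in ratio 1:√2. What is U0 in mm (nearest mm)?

Let the short side be w mm. Then w · w√2 = 1.14 m² = 1,140,000 mm².
w² = 1,140,000/√2, so w ≈ 897.8 mm; long side = w√2 ≈ 1269.7 mm.

898 × 1270 mm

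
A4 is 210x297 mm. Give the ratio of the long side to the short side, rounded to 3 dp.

1.414

297 / 210 = 1.414
Matches √2 ≈ 1.414 — the ISO 216 defining ratio.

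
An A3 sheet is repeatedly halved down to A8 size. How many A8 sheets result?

32

Each ISO step halves the sheet: 1 × A3 → 2 × A4 → 4 × A5 → 8 × A6 → …
From A3 to A8 is 5 halving steps: 2^5 = 32.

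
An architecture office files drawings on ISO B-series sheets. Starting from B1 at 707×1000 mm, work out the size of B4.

250 × 353 mm

B2: ⌊1000/2⌋ × 707 = 500 × 707 mm
B3: ⌊707/2⌋ × 500 = 353 × 500 mm
B4: ⌊500/2⌋ × 353 = 250 × 353 mm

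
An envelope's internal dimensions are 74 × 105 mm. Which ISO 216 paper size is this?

A7 (74 × 105 mm)

Aspect ratio 105/74 ≈ 1.419 — close to the ISO √2 ≈ 1.414.
In the A-series (A0 area = 1 m²): A7 = 74 × 105 mm.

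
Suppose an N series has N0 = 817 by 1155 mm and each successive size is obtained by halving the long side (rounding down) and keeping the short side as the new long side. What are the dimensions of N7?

N1 = 577 × 817 mm (from N0 by 1 halving).
N2: ⌊817/2⌋ × 577 = 408 × 577 mm
N3: ⌊577/2⌋ × 408 = 288 × 408 mm
N4: ⌊408/2⌋ × 288 = 204 × 288 mm
N5: ⌊288/2⌋ × 204 = 144 × 204 mm
N6: ⌊204/2⌋ × 144 = 102 × 144 mm
N7: ⌊144/2⌋ × 102 = 72 × 102 mm

72 × 102 mm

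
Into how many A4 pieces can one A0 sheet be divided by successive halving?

16

Each ISO step halves the sheet: 1 × A0 → 2 × A1 → 4 × A2 → 8 × A3 → …
From A0 to A4 is 4 halving steps: 2^4 = 16.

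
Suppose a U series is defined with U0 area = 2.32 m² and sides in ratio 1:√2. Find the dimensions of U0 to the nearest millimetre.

1281 × 1811 mm

Let the short side be w mm. Then w · w√2 = 2.32 m² = 2,320,000 mm².
w² = 2,320,000/√2, so w ≈ 1280.8 mm; long side = w√2 ≈ 1811.3 mm.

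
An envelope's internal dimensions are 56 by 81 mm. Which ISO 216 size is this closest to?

Aspect ratio 81/56 ≈ 1.446 (ISO target is √2 ≈ 1.414).
In the C-series (envelope sizes, between A and B): C8 = 57 × 81 mm.
Off by 1 mm total — nearest standard size.

C8 (57 × 81 mm)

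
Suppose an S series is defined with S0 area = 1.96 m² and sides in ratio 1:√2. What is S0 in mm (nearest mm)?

1177 × 1665 mm

Let the short side be w mm. Then w · w√2 = 1.96 m² = 1,960,000 mm².
w² = 1,960,000/√2, so w ≈ 1177.3 mm; long side = w√2 ≈ 1664.9 mm.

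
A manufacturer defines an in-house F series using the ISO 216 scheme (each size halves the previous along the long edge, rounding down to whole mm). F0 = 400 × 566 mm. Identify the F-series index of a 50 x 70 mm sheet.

F6

F0: 400 × 566 mm
F1: 283 × 400 mm
F2: 200 × 283 mm
F3: 141 × 200 mm
F4: 100 × 141 mm
F5: 70 × 100 mm
F6: 50 × 70 mm
F7: 35 × 50 mm
→ matches F6.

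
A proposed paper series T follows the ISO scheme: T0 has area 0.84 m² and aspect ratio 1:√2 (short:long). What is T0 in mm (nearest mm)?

771 × 1090 mm

Let the short side be w mm. Then w · w√2 = 0.84 m² = 840,000 mm².
w² = 840,000/√2, so w ≈ 770.7 mm; long side = w√2 ≈ 1089.9 mm.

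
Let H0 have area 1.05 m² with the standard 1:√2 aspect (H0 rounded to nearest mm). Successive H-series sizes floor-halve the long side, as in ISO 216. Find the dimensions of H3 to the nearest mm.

Let H0's short side be w mm. w · w√2 = 1.05 m² = 1,050,000 mm², so w ≈ 861.7 mm and w√2 ≈ 1218.6 mm → H0 = 862 × 1219 mm.
H1: ⌊1219/2⌋ × 862 = 609 × 862 mm
H2: ⌊862/2⌋ × 609 = 431 × 609 mm
H3: ⌊609/2⌋ × 431 = 304 × 431 mm

304 × 431 mm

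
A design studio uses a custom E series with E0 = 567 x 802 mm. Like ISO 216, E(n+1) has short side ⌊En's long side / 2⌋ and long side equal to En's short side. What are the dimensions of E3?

200 × 283 mm

E1: ⌊802/2⌋ × 567 = 401 × 567 mm
E2: ⌊567/2⌋ × 401 = 283 × 401 mm
E3: ⌊401/2⌋ × 283 = 200 × 283 mm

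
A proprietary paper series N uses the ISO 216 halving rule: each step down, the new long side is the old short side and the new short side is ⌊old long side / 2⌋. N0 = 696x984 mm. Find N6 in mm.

N1 = 492 × 696 mm (from N0 by 1 halving).
N2: ⌊696/2⌋ × 492 = 348 × 492 mm
N3: ⌊492/2⌋ × 348 = 246 × 348 mm
N4: ⌊348/2⌋ × 246 = 174 × 246 mm
N5: ⌊246/2⌋ × 174 = 123 × 174 mm
N6: ⌊174/2⌋ × 123 = 87 × 123 mm

87 × 123 mm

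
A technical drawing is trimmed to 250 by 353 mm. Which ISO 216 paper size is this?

B4 (250 × 353 mm)

Aspect ratio 353/250 ≈ 1.412 — close to the ISO √2 ≈ 1.414.
In the B-series (B0 = 1000 × 1414 mm): B4 = 250 × 353 mm.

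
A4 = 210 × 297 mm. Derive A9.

A5: ⌊297/2⌋ × 210 = 148 × 210 mm
A6: ⌊210/2⌋ × 148 = 105 × 148 mm
A7: ⌊148/2⌋ × 105 = 74 × 105 mm
A8: ⌊105/2⌋ × 74 = 52 × 74 mm
A9: ⌊74/2⌋ × 52 = 37 × 52 mm

37 × 52 mm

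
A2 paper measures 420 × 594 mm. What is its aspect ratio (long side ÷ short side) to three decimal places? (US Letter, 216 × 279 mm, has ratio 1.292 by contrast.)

594 / 420 = 1.414
Matches √2 ≈ 1.414 — the ISO 216 defining ratio.

1.414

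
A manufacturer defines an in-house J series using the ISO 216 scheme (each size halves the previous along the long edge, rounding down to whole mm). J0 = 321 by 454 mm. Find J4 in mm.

80 × 113 mm

J1: ⌊454/2⌋ × 321 = 227 × 321 mm
J2: ⌊321/2⌋ × 227 = 160 × 227 mm
J3: ⌊227/2⌋ × 160 = 113 × 160 mm
J4: ⌊160/2⌋ × 113 = 80 × 113 mm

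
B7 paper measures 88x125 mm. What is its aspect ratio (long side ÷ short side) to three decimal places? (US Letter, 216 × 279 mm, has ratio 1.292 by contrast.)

125 / 88 = 1.420
ISO 216 targets √2 ≈ 1.414; the +0.006 deviation is from mm rounding.

1.420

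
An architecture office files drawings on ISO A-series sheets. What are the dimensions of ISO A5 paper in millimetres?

148 × 210 mm

A0 = 841 × 1189 mm (A0 has area 1 m², aspect 1:√2).
A1: ⌊1189/2⌋ × 841 = 594 × 841 mm
A2: ⌊841/2⌋ × 594 = 420 × 594 mm
A3: ⌊594/2⌋ × 420 = 297 × 420 mm
A4: ⌊420/2⌋ × 297 = 210 × 297 mm
A5: ⌊297/2⌋ × 210 = 148 × 210 mm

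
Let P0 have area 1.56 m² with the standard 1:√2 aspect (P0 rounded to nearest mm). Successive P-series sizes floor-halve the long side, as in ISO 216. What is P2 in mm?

525 × 742 mm

Let P0's short side be w mm. w · w√2 = 1.56 m² = 1,560,000 mm², so w ≈ 1050.3 mm and w√2 ≈ 1485.3 mm → P0 = 1050 × 1485 mm.
P1: ⌊1485/2⌋ × 1050 = 742 × 1050 mm
P2: ⌊1050/2⌋ × 742 = 525 × 742 mm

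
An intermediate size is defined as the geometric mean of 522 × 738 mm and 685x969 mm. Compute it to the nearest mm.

Short side: √(522 · 685) = √357570 ≈ 598.0 → 598 mm
Long side: √(738 · 969) = √715122 ≈ 845.6 → 846 mm

598 × 846 mm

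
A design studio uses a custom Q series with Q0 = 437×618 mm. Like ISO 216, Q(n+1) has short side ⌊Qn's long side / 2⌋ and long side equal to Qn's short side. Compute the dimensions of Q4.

109 × 154 mm

Q1: ⌊618/2⌋ × 437 = 309 × 437 mm
Q2: ⌊437/2⌋ × 309 = 218 × 309 mm
Q3: ⌊309/2⌋ × 218 = 154 × 218 mm
Q4: ⌊218/2⌋ × 154 = 109 × 154 mm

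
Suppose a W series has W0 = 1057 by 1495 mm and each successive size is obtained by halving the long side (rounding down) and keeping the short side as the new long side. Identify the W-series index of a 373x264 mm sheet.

W0: 1057 × 1495 mm
W1: 747 × 1057 mm
W2: 528 × 747 mm
W3: 373 × 528 mm
W4: 264 × 373 mm
W5: 186 × 264 mm
→ matches W4.

W4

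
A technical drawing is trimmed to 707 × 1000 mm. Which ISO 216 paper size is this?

Aspect ratio 1000/707 ≈ 1.414 — close to the ISO √2 ≈ 1.414.
In the B-series (B0 = 1000 × 1414 mm): B1 = 707 × 1000 mm.

B1 (707 × 1000 mm)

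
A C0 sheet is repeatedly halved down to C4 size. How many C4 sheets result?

Each ISO step halves the sheet: 1 × C0 → 2 × C1 → 4 × C2 → 8 × C3 → …
From C0 to C4 is 4 halving steps: 2^4 = 16.

16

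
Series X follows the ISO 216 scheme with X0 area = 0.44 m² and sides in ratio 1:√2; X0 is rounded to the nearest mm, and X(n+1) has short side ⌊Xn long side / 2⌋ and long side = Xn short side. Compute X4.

139 × 197 mm

Let X0's short side be w mm. w · w√2 = 0.44 m² = 440,000 mm², so w ≈ 557.8 mm and w√2 ≈ 788.8 mm → X0 = 558 × 789 mm.
X1: ⌊789/2⌋ × 558 = 394 × 558 mm
X2: ⌊558/2⌋ × 394 = 279 × 394 mm
X3: ⌊394/2⌋ × 279 = 197 × 279 mm
X4: ⌊279/2⌋ × 197 = 139 × 197 mm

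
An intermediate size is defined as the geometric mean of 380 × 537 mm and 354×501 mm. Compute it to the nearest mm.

Short side: √(380 · 354) = √134520 ≈ 366.8 → 367 mm
Long side: √(537 · 501) = √269037 ≈ 518.7 → 519 mm

367 × 519 mm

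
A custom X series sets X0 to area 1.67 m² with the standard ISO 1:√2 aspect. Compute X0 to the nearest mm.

Let the short side be w mm. Then w · w√2 = 1.67 m² = 1,670,000 mm².
w² = 1,670,000/√2, so w ≈ 1086.7 mm; long side = w√2 ≈ 1536.8 mm.

1087 × 1537 mm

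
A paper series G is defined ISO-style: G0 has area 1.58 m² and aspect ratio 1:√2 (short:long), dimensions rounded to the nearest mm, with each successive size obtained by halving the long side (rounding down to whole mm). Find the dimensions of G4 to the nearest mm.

264 × 373 mm

Let G0's short side be w mm. w · w√2 = 1.58 m² = 1,580,000 mm², so w ≈ 1057.0 mm and w√2 ≈ 1494.8 mm → G0 = 1057 × 1495 mm.
G1: ⌊1495/2⌋ × 1057 = 747 × 1057 mm
G2: ⌊1057/2⌋ × 747 = 528 × 747 mm
G3: ⌊747/2⌋ × 528 = 373 × 528 mm
G4: ⌊528/2⌋ × 373 = 264 × 373 mm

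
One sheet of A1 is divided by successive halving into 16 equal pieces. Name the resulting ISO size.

16 = 2^4, so 4 halving steps.
A1 → A2 → … → A5 after 4 steps.

A5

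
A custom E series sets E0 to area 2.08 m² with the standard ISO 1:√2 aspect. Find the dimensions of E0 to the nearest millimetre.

Let the short side be w mm. Then w · w√2 = 2.08 m² = 2,080,000 mm².
w² = 2,080,000/√2, so w ≈ 1212.8 mm; long side = w√2 ≈ 1715.1 mm.

1213 × 1715 mm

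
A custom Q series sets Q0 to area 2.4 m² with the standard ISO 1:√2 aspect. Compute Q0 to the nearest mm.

1303 × 1842 mm

Let the short side be w mm. Then w · w√2 = 2.4 m² = 2,400,000 mm².
w² = 2,400,000/√2, so w ≈ 1302.7 mm; long side = w√2 ≈ 1842.3 mm.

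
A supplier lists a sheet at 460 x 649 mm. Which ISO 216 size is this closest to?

Aspect ratio 649/460 ≈ 1.411 — close to the ISO √2 ≈ 1.414.
In the C-series (envelope sizes, between A and B): C2 = 458 × 648 mm.
Off by 3 mm total — nearest standard size.

C2 (458 × 648 mm)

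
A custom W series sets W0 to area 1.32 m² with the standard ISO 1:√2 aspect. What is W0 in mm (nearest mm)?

Let the short side be w mm. Then w · w√2 = 1.32 m² = 1,320,000 mm².
w² = 1,320,000/√2, so w ≈ 966.1 mm; long side = w√2 ≈ 1366.3 mm.

966 × 1366 mm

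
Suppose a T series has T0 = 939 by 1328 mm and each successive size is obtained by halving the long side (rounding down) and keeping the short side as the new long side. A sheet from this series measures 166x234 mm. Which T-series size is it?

T5

T0: 939 × 1328 mm
T1: 664 × 939 mm
T2: 469 × 664 mm
T3: 332 × 469 mm
T4: 234 × 332 mm
T5: 166 × 234 mm
T6: 117 × 166 mm
→ matches T5.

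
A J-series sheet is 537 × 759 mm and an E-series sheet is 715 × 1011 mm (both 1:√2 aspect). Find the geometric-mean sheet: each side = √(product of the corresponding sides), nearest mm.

620 × 876 mm

Short side: √(537 · 715) = √383955 ≈ 619.6 → 620 mm
Long side: √(759 · 1011) = √767349 ≈ 876.0 → 876 mm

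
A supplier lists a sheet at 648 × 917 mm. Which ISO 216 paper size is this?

C1 (648 × 917 mm)

Aspect ratio 917/648 ≈ 1.415 — close to the ISO √2 ≈ 1.414.
In the C-series (envelope sizes, between A and B): C1 = 648 × 917 mm.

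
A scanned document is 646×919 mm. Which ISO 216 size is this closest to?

C1 (648 × 917 mm)

Aspect ratio 919/646 ≈ 1.423 — close to the ISO √2 ≈ 1.414.
In the C-series (envelope sizes, between A and B): C1 = 648 × 917 mm.
Off by 4 mm total — nearest standard size.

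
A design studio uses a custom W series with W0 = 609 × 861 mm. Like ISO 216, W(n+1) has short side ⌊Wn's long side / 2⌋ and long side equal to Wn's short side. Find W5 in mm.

107 × 152 mm

W1 = 430 × 609 mm (from W0 by 1 halving).
W2: ⌊609/2⌋ × 430 = 304 × 430 mm
W3: ⌊430/2⌋ × 304 = 215 × 304 mm
W4: ⌊304/2⌋ × 215 = 152 × 215 mm
W5: ⌊215/2⌋ × 152 = 107 × 152 mm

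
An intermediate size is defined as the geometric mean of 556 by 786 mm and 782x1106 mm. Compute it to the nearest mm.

Short side: √(556 · 782) = √434792 ≈ 659.4 → 659 mm
Long side: √(786 · 1106) = √869316 ≈ 932.4 → 932 mm

659 × 932 mm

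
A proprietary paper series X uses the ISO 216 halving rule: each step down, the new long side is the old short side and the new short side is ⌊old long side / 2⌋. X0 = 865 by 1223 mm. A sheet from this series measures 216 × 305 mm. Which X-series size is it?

X4

X0: 865 × 1223 mm
X1: 611 × 865 mm
X2: 432 × 611 mm
X3: 305 × 432 mm
X4: 216 × 305 mm
X5: 152 × 216 mm
→ matches X4.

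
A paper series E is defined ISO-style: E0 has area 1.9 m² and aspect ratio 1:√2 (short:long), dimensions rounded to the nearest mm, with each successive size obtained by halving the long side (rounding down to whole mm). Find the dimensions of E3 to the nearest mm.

Let E0's short side be w mm. w · w√2 = 1.9 m² = 1,900,000 mm², so w ≈ 1159.1 mm and w√2 ≈ 1639.2 mm → E0 = 1159 × 1639 mm.
E1: ⌊1639/2⌋ × 1159 = 819 × 1159 mm
E2: ⌊1159/2⌋ × 819 = 579 × 819 mm
E3: ⌊819/2⌋ × 579 = 409 × 579 mm

409 × 579 mm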